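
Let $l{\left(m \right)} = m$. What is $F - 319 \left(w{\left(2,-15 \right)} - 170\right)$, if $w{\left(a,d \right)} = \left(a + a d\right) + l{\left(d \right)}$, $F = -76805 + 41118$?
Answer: $32260$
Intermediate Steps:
$F = -35687$
$w{\left(a,d \right)} = a + d + a d$ ($w{\left(a,d \right)} = \left(a + a d\right) + d = a + d + a d$)
$F - 319 \left(w{\left(2,-15 \right)} - 170\right) = -35687 - 319 \left(\left(2 - 15 + 2 \left(-15\right)\right) - 170\right) = -35687 - 319 \left(\left(2 - 15 - 30\right) - 170\right) = -35687 - 319 \left(-43 - 170\right) = -35687 - -67947 = -35687 + 67947 = 32260$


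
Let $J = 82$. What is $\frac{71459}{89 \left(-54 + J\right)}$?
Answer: $\frac{71459}{2492} \approx 28.675$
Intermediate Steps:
$\frac{71459}{89 \left(-54 + J\right)} = \frac{71459}{89 \left(-54 + 82\right)} = \frac{71459}{89 \cdot 28} = \frac{71459}{2492}$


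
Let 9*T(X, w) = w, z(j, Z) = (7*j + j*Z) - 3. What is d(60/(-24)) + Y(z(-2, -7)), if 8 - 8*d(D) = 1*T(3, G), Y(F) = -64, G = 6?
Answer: -757/12 ≈ -63.083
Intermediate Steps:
z(j, Z) = -3 + 7*j + Z*j (z(j, Z) = (7*j + Z*j) - 3 = -3 + 7*j + Z*j)
T(X, w) = w/9
d(D) = 11/12 (d(D) = 1 - (1/9)*6/8 = 1 - 2/(8*3) = 1 - 1/8*2/3 = 1 - 1/12 = 11/12)
d(60/(-24)) + Y(z(-2, -7)) = 11/12 - 64 = -757/12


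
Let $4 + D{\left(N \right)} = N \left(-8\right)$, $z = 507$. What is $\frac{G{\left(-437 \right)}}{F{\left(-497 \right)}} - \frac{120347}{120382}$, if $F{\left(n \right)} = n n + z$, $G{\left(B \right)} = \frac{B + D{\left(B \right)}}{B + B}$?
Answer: $- \frac{24607667301}{24614476136} \approx -0.99972$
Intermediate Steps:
$D{\left(N \right)} = -4 - 8 N$ ($D{\left(N \right)} = -4 + N \left(-8\right) = -4 - 8 N$)
$G{\left(B \right)} = \frac{-4 - 7 B}{2 B}$ ($G{\left(B \right)} = \frac{B - \left(4 + 8 B\right)}{B + B} = \frac{-4 - 7 B}{2 B}$)
$F{\left(n \right)} = 507 + n^{2}$ ($F{\left(n \right)} = n n + 507 = n^{2} + 507 = 507 + n^{2}$)
$\frac{G{\left(-437 \right)}}{F{\left(-497 \right)}} - \frac{120347}{120382} = \frac{- \frac{7}{2} - \frac{2}{-437}}{507 + \left(-497\right)^{2}} - \frac{120347}{120382} = \frac{- \frac{7}{2} - - \frac{2}{437}}{507 + 247009} - \frac{120347}{120382} = \frac{- \frac{7}{2} + \frac{2}{437}}{247516} - \frac{120347}{120382} = \left(- \frac{3055}{874}\right) \frac{1}{247516} - \frac{120347}{120382} = - \frac{3055}{216328984} - \frac{120347}{120382} = - \frac{24607667301}{24614476136}$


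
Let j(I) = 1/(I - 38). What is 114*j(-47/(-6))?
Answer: -684/181 ≈ -3.7790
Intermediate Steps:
j(I) = 1/(-38 + I)
114*j(-47/(-6)) = 114/(-38 - 47/(-6)) = 114/(-38 - 47*(-1/6)) = 114/(-38 + 47/6) = 114/(-181/6) = 114*(-6/181) = -684/181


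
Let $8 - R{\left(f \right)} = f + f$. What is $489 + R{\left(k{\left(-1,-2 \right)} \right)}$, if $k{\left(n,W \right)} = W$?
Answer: $501$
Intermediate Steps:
$R{\left(f \right)} = 8 - 2 f$ ($R{\left(f \right)} = 8 - \left(f + f\right) = 8 - 2 f$)
$489 + R{\left(k{\left(-1,-2 \right)} \right)} = 489 + \left(8 - -4\right) = 489 + \left(8 + 4\right) = 489 + 12 = 501$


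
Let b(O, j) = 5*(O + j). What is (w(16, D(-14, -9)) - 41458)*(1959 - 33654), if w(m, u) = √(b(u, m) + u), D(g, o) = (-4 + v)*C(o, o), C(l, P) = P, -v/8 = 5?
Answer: 1314011310 - 63390*√614 ≈ 1.3124e+9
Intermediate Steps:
v = -40 (v = -8*5 = -40)
b(O, j) = 5*O + 5*j
D(g, o) = -44*o (D(g, o) = (-4 - 40)*o = -44*o)
w(m, u) = √(5*m + 6*u) (w(m, u) = √((5*u + 5*m) + u) = √((5*m + 5*u) + u) = √(5*m + 6*u))
(w(16, D(-14, -9)) - 41458)*(1959 - 33654) = (√(5*16 + 6*(-44*(-9))) - 41458)*(1959 - 33654) = (√(80 + 6*396) - 41458)*(-31695) = (√(80 + 2376) - 41458)*(-31695) = (√2456 - 41458)*(-31695) = (2*√614 - 41458)*(-31695) = (-41458 + 2*√614)*(-31695) = 1314011310 - 63390*√614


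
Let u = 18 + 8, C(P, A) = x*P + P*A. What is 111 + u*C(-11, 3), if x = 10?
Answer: -3607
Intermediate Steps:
C(P, A) = 10*P + A*P (C(P, A) = 10*P + P*A = 10*P + A*P)
u = 26
111 + u*C(-11, 3) = 111 + 26*(-11*(10 + 3)) = 111 + 26*(-11*13) = 111 + 26*(-143) = 111 - 3718 = -3607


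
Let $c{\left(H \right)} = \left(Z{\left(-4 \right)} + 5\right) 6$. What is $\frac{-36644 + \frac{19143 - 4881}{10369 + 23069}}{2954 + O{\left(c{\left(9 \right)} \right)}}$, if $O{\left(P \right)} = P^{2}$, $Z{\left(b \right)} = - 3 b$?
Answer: $- \frac{204214635}{74444134} \approx -2.7432$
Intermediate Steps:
$c{\left(H \right)} = 102$ ($c{\left(H \right)} = \left(\left(-3\right) \left(-4\right) + 5\right) 6 = \left(12 + 5\right) 6 = 17 \cdot 6 = 102$)
$\frac{-36644 + \frac{19143 - 4881}{10369 + 23069}}{2954 + O{\left(c{\left(9 \right)} \right)}} = \frac{-36644 + \frac{19143 - 4881}{10369 + 23069}}{2954 + 102^{2}} = \frac{-36644 + \frac{14262}{33438}}{2954 + 10404} = \frac{-36644 + 14262 \cdot \frac{1}{33438}}{13358} = \left(-36644 + \frac{2377}{5573}\right) \frac{1}{13358} = \left(- \frac{204214635}{5573}\right) \frac{1}{13358} = - \frac{204214635}{74444134}$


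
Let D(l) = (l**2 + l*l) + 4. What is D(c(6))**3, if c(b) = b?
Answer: 438976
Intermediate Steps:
D(l) = 4 + 2*l**2 (D(l) = (l**2 + l**2) + 4 = 2*l**2 + 4 = 4 + 2*l**2)
D(c(6))**3 = (4 + 2*6**2)**3 = (4 + 2*36)**3 = (4 + 72)**3 = 76**3 = 438976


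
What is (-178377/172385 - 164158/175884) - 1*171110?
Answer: -2594037188572249/15159881670 ≈ -1.7111e+5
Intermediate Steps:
(-178377/172385 - 164158/175884) - 1*171110 = (-178377*1/172385 - 164158*1/175884) - 171110 = (-178377/172385 - 82079/87942) - 171110 = -29836018549/15159881670 - 171110 = -2594037188572249/15159881670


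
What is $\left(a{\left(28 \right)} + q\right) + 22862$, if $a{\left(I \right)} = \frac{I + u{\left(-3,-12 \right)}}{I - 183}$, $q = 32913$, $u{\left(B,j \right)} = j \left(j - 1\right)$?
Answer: $\frac{8644941}{155} \approx 55774.0$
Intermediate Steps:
$u{\left(B,j \right)} = j \left(-1 + j\right)$
$a{\left(I \right)} = \frac{156 + I}{-183 + I}$ ($a{\left(I \right)} = \frac{I - 12 \left(-1 - 12\right)}{I - 183} = \frac{I - -156}{-183 + I} = \frac{I + 156}{-183 + I} = \frac{156 + I}{-183 + I}$)
$\left(a{\left(28 \right)} + q\right) + 22862 = \left(\frac{156 + 28}{-183 + 28} + 32913\right) + 22862 = \left(\frac{1}{-155} \cdot 184 + 32913\right) + 22862 = \left(\left(- \frac{1}{155}\right) 184 + 32913\right) + 22862 = \left(- \frac{184}{155} + 32913\right) + 22862 = \frac{5101331}{155} + 22862 = \frac{8644941}{155}$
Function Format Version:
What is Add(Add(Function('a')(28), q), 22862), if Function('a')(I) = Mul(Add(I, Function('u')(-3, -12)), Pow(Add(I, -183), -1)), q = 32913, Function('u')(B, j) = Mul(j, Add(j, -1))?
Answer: Rational(8644941, 155) ≈ 55774.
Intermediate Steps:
Function('u')(B, j) = Mul(j, Add(-1, j))
Function('a')(I) = Mul(Pow(Add(-183, I), -1), Add(156, I)) (Function('a')(I) = Mul(Add(I, Mul(-12, Add(-1, -12))), Pow(Add(I, -183), -1)) = Mul(Add(I, Mul(-12, -13)), Pow(Add(-183, I), -1)) = Mul(Add(I, 156), Pow(Add(-183, I), -1)) = Mul(Add(156, I), Pow(Add(-183, I), -1)) = Mul(Pow(Add(-183, I), -1), Add(156, I)))
Add(Add(Function('a')(28), q), 22862) = Add(Add(Mul(Pow(Add(-183, 28), -1), Add(156, 28)), 32913), 22862) = Add(Add(Mul(Pow(-155, -1), 184), 32913), 22862) = Add(Add(Mul(Rational(-1, 155), 184), 32913), 22862) = Add(Add(Rational(-184, 155), 32913), 22862) = Add(Rational(5101331, 155), 22862) = Rational(8644941, 155)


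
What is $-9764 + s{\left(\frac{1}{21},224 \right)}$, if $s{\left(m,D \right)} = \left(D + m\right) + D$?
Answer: $- \frac{195635}{21} \approx -9316.0$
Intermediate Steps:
$s{\left(m,D \right)} = m + 2 D$
$-9764 + s{\left(\frac{1}{21},224 \right)} = -9764 + \left(\frac{1}{21} + 2 \cdot 224\right) = -9764 + \left(\frac{1}{21} + 448\right) = -9764 + \frac{9409}{21} = - \frac{195635}{21}$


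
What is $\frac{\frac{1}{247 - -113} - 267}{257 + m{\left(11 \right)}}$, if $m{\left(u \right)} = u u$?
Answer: $- \frac{96119}{136080} \approx -0.70634$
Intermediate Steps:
$m{\left(u \right)} = u^{2}$
$\frac{\frac{1}{247 - -113} - 267}{257 + m{\left(11 \right)}} = \frac{\frac{1}{247 - -113} - 267}{257 + 11^{2}} = \frac{\frac{1}{247 + 113} - 267}{257 + 121} = \frac{\frac{1}{360} - 267}{378} = \left(\frac{1}{360} - 267\right) \frac{1}{378} = \left(- \frac{96119}{360}\right) \frac{1}{378} = - \frac{96119}{136080}$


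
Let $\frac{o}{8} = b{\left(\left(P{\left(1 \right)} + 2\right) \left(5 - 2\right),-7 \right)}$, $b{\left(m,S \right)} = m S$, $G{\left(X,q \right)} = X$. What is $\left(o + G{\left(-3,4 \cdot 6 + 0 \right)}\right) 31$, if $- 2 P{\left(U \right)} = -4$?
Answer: $-20925$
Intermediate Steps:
$P{\left(U \right)} = 2$ ($P{\left(U \right)} = \left(- \frac{1}{2}\right) \left(-4\right) = 2$)
$b{\left(m,S \right)} = S m$
$o = -672$ ($o = 8 \left(- 7 \left(2 + 2\right) \left(5 - 2\right)\right) = 8 \left(- 7 \cdot 4 \cdot 3\right) = 8 \left(\left(-7\right) 12\right) = 8 \left(-84\right) = -672$)
$\left(o + G{\left(-3,4 \cdot 6 + 0 \right)}\right) 31 = \left(-672 - 3\right) 31 = \left(-675\right) 31 = -20925$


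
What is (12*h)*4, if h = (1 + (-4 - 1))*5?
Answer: -960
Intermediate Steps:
h = -20 (h = (1 - 5)*5 = -4*5 = -20)
(12*h)*4 = (12*(-20))*4 = -240*4 = -960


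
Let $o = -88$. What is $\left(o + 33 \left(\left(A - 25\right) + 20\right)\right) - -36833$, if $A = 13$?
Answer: $37009$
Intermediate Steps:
$\left(o + 33 \left(\left(A - 25\right) + 20\right)\right) - -36833 = \left(-88 + 33 \left(\left(13 - 25\right) + 20\right)\right) - -36833 = \left(-88 + 33 \left(-12 + 20\right)\right) + 36833 = \left(-88 + 33 \cdot 8\right) + 36833 = \left(-88 + 264\right) + 36833 = 176 + 36833 = 37009$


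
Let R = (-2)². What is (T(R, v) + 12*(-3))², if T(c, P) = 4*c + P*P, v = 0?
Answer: 400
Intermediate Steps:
R = 4
T(c, P) = P² + 4*c (T(c, P) = 4*c + P² = P² + 4*c)
(T(R, v) + 12*(-3))² = ((0² + 4*4) + 12*(-3))² = ((0 + 16) - 36)² = (16 - 36)² = (-20)² = 400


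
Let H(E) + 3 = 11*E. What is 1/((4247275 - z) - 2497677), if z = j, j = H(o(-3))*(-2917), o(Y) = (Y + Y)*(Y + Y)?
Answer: 1/2895979 ≈ 3.4531e-7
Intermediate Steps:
o(Y) = 4*Y**2 (o(Y) = (2*Y)*(2*Y) = 4*Y**2)
H(E) = -3 + 11*E
j = -1146381 (j = (-3 + 11*(4*(-3)**2))*(-2917) = (-3 + 11*(4*9))*(-2917) = (-3 + 11*36)*(-2917) = (-3 + 396)*(-2917) = 393*(-2917) = -1146381)
z = -1146381
1/((4247275 - z) - 2497677) = 1/((4247275 - 1*(-1146381)) - 2497677) = 1/((4247275 + 1146381) - 2497677) = 1/(5393656 - 2497677) = 1/2895979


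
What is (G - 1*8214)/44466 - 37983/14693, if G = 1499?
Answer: -1787615573/653338938 ≈ -2.7361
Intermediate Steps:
(G - 1*8214)/44466 - 37983/14693 = (1499 - 1*8214)/44466 - 37983/14693 = (1499 - 8214)*(1/44466) - 37983*1/14693 = -6715*1/44466 - 37983/14693 = -6715/44466 - 37983/14693 = -1787615573/653338938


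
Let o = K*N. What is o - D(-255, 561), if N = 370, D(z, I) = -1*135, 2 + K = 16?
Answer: 5315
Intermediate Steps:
K = 14 (K = -2 + 16 = 14)
D(z, I) = -135
o = 5180 (o = 14*370 = 5180)
o - D(-255, 561) = 5180 - 1*(-135) = 5180 + 135 = 5315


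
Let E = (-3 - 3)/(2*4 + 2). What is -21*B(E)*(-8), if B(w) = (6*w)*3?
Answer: -9072/5 ≈ -1814.4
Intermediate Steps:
E = -⅗ (E = -6/(8 + 2) = -6/10 = -6*⅒ = -⅗ ≈ -0.60000)
B(w) = 18*w
-21*B(E)*(-8) = -378*(-3)/5*(-8) = -21*(-54/5)*(-8) = (1134/5)*(-8) = -9072/5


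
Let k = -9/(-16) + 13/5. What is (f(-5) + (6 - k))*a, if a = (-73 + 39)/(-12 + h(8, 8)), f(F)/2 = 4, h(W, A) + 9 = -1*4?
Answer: 14739/1000 ≈ 14.739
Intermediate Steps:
h(W, A) = -13 (h(W, A) = -9 - 1*4 = -9 - 4 = -13)
f(F) = 8 (f(F) = 2*4 = 8)
k = 253/80 (k = -9*(-1/16) + 13*(⅕) = 9/16 + 13/5 = 253/80 ≈ 3.1625)
a = 34/25 (a = (-73 + 39)/(-12 - 13) = -34/(-25) = -34*(-1/25) = 34/25 ≈ 1.3600)
(f(-5) + (6 - k))*a = (8 + (6 - 1*253/80))*(34/25) = (8 + (6 - 253/80))*(34/25) = (8 + 227/80)*(34/25) = (867/80)*(34/25) = 14739/1000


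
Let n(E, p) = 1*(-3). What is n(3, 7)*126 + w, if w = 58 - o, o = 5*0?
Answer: -320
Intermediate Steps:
o = 0
n(E, p) = -3
w = 58 (w = 58 - 1*0 = 58 + 0 = 58)
n(3, 7)*126 + w = -3*126 + 58 = -378 + 58 = -320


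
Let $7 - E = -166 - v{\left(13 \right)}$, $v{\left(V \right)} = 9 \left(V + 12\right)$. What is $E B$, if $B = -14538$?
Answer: $-5786124$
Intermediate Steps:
$v{\left(V \right)} = 108 + 9 V$ ($v{\left(V \right)} = 9 \left(12 + V\right) = 108 + 9 V$)
$E = 398$ ($E = 7 - \left(-166 - \left(108 + 9 \cdot 13\right)\right) = 7 - \left(-166 - \left(108 + 117\right)\right) = 7 - \left(-166 - 225\right) = 7 - -391 = 7 + 391 = 398$)
$E B = 398 \left(-14538\right) = -5786124$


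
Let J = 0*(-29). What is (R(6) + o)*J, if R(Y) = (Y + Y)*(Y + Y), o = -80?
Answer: 0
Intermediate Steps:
R(Y) = 4*Y**2 (R(Y) = (2*Y)*(2*Y) = 4*Y**2)
J = 0
(R(6) + o)*J = (4*6**2 - 80)*0 = (4*36 - 80)*0 = (144 - 80)*0 = 64*0 = 0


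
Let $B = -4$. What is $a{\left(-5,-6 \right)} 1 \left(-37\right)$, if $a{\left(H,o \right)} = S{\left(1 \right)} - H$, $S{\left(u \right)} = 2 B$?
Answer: $111$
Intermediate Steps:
$S{\left(u \right)} = -8$ ($S{\left(u \right)} = 2 \left(-4\right) = -8$)
$a{\left(H,o \right)} = -8 - H$
$a{\left(-5,-6 \right)} 1 \left(-37\right) = \left(-8 - -5\right) 1 \left(-37\right) = \left(-8 + 5\right) 1 \left(-37\right) = \left(-3\right) 1 \left(-37\right) = \left(-3\right) \left(-37\right) = 111$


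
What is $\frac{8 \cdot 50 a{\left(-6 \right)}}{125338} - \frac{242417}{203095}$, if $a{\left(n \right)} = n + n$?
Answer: $- \frac{15679458973}{12727760555} \approx -1.2319$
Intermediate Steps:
$a{\left(n \right)} = 2 n$
$\frac{8 \cdot 50 a{\left(-6 \right)}}{125338} - \frac{242417}{203095} = \frac{8 \cdot 50 \cdot 2 \left(-6\right)}{125338} - \frac{242417}{203095} = 400 \left(-12\right) \frac{1}{125338} - \frac{242417}{203095} = \left(-4800\right) \frac{1}{125338} - \frac{242417}{203095} = - \frac{2400}{62669} - \frac{242417}{203095} = - \frac{15679458973}{12727760555}$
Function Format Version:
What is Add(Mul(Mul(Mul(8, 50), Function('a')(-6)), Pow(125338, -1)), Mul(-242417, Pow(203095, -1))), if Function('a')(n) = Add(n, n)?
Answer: Rational(-15679458973, 12727760555) ≈ -1.2319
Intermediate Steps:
Function('a')(n) = Mul(2, n)
Add(Mul(Mul(Mul(8, 50), Function('a')(-6)), Pow(125338, -1)), Mul(-242417, Pow(203095, -1))) = Add(Mul(Mul(Mul(8, 50), Mul(2, -6)), Pow(125338, -1)), Mul(-242417, Pow(203095, -1))) = Add(Mul(Mul(400, -12), Rational(1, 125338)), Mul(-242417, Rational(1, 203095))) = Add(Mul(-4800, Rational(1, 125338)), Rational(-242417, 203095)) = Add(Rational(-2400, 62669), Rational(-242417, 203095)) = Rational(-15679458973, 12727760555)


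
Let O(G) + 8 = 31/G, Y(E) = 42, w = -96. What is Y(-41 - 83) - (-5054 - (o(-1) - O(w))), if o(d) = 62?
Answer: 495967/96 ≈ 5166.3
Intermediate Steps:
O(G) = -8 + 31/G
Y(-41 - 83) - (-5054 - (o(-1) - O(w))) = 42 - (-5054 - (62 - (-8 + 31/(-96)))) = 42 - (-5054 - (62 - (-8 + 31*(-1/96)))) = 42 - (-5054 - (62 - (-8 - 31/96))) = 42 - (-5054 - (62 - 1*(-799/96))) = 42 - (-5054 - (62 + 799/96)) = 42 - (-5054 - 1*6751/96) = 42 - (-5054 - 6751/96) = 42 - 1*(-491935/96) = 42 + 491935/96 = 495967/96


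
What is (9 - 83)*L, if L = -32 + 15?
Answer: 1258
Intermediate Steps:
L = -17
(9 - 83)*L = (9 - 83)*(-17) = -74*(-17) = 1258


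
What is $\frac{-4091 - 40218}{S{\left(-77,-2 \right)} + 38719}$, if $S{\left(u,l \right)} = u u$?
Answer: $- \frac{44309}{44648} \approx -0.99241$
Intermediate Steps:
$S{\left(u,l \right)} = u^{2}$
$\frac{-4091 - 40218}{S{\left(-77,-2 \right)} + 38719} = \frac{-4091 - 40218}{\left(-77\right)^{2} + 38719} = - \frac{44309}{5929 + 38719} = - \frac{44309}{44648}$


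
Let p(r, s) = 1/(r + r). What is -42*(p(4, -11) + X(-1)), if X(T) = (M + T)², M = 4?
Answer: -1533/4 ≈ -383.25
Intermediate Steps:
p(r, s) = 1/(2*r)
X(T) = (4 + T)²
-42*(p(4, -11) + X(-1)) = -42*((½)/4 + (4 - 1)²) = -42*((½)*(¼) + 3²) = -42*(⅛ + 9) = -42*73/8 = -1533/4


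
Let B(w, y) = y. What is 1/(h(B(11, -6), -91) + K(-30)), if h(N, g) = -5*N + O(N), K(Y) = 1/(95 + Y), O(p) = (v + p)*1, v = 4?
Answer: 65/1821 ≈ 0.035695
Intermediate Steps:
O(p) = 4 + p (O(p) = (4 + p)*1 = 4 + p)
h(N, g) = 4 - 4*N (h(N, g) = -5*N + (4 + N) = 4 - 4*N)
1/(h(B(11, -6), -91) + K(-30)) = 1/((4 - 4*(-6)) + 1/(95 - 30)) = 1/((4 + 24) + 1/65) = 1/(28 + 1/65) = 1/(1821/65) = 65/1821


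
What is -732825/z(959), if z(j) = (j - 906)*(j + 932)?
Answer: -732825/100223 ≈ -7.3119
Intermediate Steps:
z(j) = (-906 + j)*(932 + j)
-732825/z(959) = -732825/(-844392 + 959**2 + 26*959) = -732825/(-844392 + 919681 + 24934) = -732825/100223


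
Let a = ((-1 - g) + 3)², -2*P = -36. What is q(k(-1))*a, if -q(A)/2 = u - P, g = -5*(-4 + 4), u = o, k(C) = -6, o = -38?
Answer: 448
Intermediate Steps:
u = -38
P = 18 (P = -½*(-36) = 18)
g = 0 (g = -5*0 = 0)
q(A) = 112 (q(A) = -2*(-38 - 1*18) = -2*(-38 - 18) = -2*(-56) = 112)
a = 4 (a = ((-1 - 1*0) + 3)² = ((-1 + 0) + 3)² = (-1 + 3)² = 2² = 4)
q(k(-1))*a = 112*4 = 448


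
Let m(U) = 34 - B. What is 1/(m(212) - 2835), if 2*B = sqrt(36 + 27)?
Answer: -11204/31382341 + 6*sqrt(7)/31382341 ≈ -0.00035651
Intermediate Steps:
B = 3*sqrt(7)/2 (B = sqrt(36 + 27)/2 = sqrt(63)/2 = (3*sqrt(7))/2 = 3*sqrt(7)/2 ≈ 3.9686)
m(U) = 34 - 3*sqrt(7)/2
1/(m(212) - 2835) = 1/((34 - 3*sqrt(7)/2) - 2835) = 1/(-2801 - 3*sqrt(7)/2)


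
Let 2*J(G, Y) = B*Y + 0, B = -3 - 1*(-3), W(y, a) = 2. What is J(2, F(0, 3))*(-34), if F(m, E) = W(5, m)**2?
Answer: 0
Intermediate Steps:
B = 0 (B = -3 + 3 = 0)
F(m, E) = 4 (F(m, E) = 2**2 = 4)
J(G, Y) = 0 (J(G, Y) = (0*Y + 0)/2 = (0 + 0)/2 = (1/2)*0 = 0)
J(2, F(0, 3))*(-34) = 0*(-34) = 0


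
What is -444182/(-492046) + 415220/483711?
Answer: 209581529761/119004031353 ≈ 1.7611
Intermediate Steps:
-444182/(-492046) + 415220/483711 = -444182*(-1/492046) + 415220*(1/483711) = 222091/246023 + 415220/483711 = 209581529761/119004031353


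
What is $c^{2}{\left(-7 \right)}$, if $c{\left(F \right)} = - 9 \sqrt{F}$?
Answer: $-567$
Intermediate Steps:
$c^{2}{\left(-7 \right)} = \left(- 9 \sqrt{-7}\right)^{2} = \left(- 9 i \sqrt{7}\right)^{2} = -567$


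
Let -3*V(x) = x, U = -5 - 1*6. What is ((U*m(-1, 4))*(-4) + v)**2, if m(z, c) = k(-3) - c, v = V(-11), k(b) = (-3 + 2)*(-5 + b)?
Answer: 290521/9 ≈ 32280.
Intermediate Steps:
U = -11 (U = -5 - 6 = -11)
k(b) = 5 - b (k(b) = -(-5 + b) = 5 - b)
V(x) = -x/3
v = 11/3 (v = -1/3*(-11) = 11/3 ≈ 3.6667)
m(z, c) = 8 - c (m(z, c) = (5 - 1*(-3)) - c = (5 + 3) - c = 8 - c)
((U*m(-1, 4))*(-4) + v)**2 = (-11*(8 - 1*4)*(-4) + 11/3)**2 = (-11*(8 - 4)*(-4) + 11/3)**2 = (-11*4*(-4) + 11/3)**2 = (-44*(-4) + 11/3)**2 = (176 + 11/3)**2 = (539/3)**2 = 290521/9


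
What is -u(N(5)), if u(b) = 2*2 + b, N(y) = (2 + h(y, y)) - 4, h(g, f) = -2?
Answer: 0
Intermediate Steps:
N(y) = -4 (N(y) = (2 - 2) - 4 = 0 - 4 = -4)
u(b) = 4 + b
-u(N(5)) = -(4 - 4) = -1*0 = 0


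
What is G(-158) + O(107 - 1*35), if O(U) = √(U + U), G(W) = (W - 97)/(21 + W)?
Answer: 1899/137 ≈ 13.861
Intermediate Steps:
G(W) = (-97 + W)/(21 + W)
O(U) = √2*√U (O(U) = √(2*U) = √2*√U)
G(-158) + O(107 - 1*35) = (-97 - 158)/(21 - 158) + √2*√(107 - 1*35) = -255/(-137) + √2*√(107 - 35) = -1/137*(-255) + √2*√72 = 255/137 + √2*(6*√2) = 255/137 + 12 = 1899/137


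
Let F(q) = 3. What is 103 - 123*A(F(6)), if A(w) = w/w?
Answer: -20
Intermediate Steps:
A(w) = 1
103 - 123*A(F(6)) = 103 - 123*1 = 103 - 123 = -20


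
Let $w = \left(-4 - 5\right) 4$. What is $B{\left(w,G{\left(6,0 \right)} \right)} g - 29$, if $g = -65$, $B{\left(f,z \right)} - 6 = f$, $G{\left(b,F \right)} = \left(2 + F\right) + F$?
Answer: $1921$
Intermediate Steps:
$G{\left(b,F \right)} = 2 + 2 F$
$w = -36$ ($w = \left(-9\right) 4 = -36$)
$B{\left(f,z \right)} = 6 + f$
$B{\left(w,G{\left(6,0 \right)} \right)} g - 29 = \left(6 - 36\right) \left(-65\right) - 29 = \left(-30\right) \left(-65\right) - 29 = 1950 - 29 = 1921$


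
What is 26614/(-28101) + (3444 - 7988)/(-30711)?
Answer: -7927030/9919653 ≈ -0.79912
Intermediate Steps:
26614/(-28101) + (3444 - 7988)/(-30711) = 26614*(-1/28101) - 4544*(-1/30711) = -26614/28101 + 4544/30711 = -7927030/9919653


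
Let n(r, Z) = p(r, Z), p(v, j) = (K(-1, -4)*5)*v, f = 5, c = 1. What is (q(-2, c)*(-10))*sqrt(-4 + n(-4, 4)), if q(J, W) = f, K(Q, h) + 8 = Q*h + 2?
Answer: -300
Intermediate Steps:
K(Q, h) = -6 + Q*h (K(Q, h) = -8 + (Q*h + 2) = -8 + (2 + Q*h) = -6 + Q*h)
p(v, j) = -10*v (p(v, j) = ((-6 - 1*(-4))*5)*v = ((-6 + 4)*5)*v = (-2*5)*v = -10*v)
n(r, Z) = -10*r
q(J, W) = 5
(q(-2, c)*(-10))*sqrt(-4 + n(-4, 4)) = (5*(-10))*sqrt(-4 - 10*(-4)) = -50*sqrt(-4 + 40) = -50*sqrt(36) = -50*6 = -300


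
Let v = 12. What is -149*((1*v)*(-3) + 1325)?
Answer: -192061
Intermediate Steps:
-149*((1*v)*(-3) + 1325) = -149*((1*12)*(-3) + 1325) = -149*(12*(-3) + 1325) = -149*(-36 + 1325) = -149*1289 = -192061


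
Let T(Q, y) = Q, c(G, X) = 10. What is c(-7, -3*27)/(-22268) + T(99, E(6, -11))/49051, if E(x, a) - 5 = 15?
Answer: 857011/546133834 ≈ 0.0015692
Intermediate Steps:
E(x, a) = 20 (E(x, a) = 5 + 15 = 20)
c(-7, -3*27)/(-22268) + T(99, E(6, -11))/49051 = 10/(-22268) + 99/49051 = 10*(-1/22268) + 99*(1/49051) = -5/11134 + 99/49051 = 857011/546133834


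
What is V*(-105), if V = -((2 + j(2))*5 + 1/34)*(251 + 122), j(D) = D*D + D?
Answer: 53303565/34 ≈ 1.5678e+6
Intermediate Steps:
j(D) = D + D**2 (j(D) = D**2 + D = D + D**2)
V = -507653/34 (V = -((2 + 2*(1 + 2))*5 + 1/34)*(251 + 122) = -((2 + 2*3)*5 + 1/34)*373 = -((2 + 6)*5 + 1/34)*373 = -(8*5 + 1/34)*373 = -(40 + 1/34)*373 = -1361*373/34 = -1*507653/34 = -507653/34 ≈ -14931.)
V*(-105) = -507653/34*(-105) = 53303565/34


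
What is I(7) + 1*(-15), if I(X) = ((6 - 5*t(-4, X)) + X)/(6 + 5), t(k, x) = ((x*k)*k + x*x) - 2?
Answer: -947/11 ≈ -86.091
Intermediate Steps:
t(k, x) = -2 + x² + x*k² (t(k, x) = ((k*x)*k + x²) - 2 = (x*k² + x²) - 2 = (x² + x*k²) - 2 = -2 + x² + x*k²)
I(X) = 16/11 - 79*X/11 - 5*X²/11 (I(X) = ((6 - 5*(-2 + X² + X*(-4)²)) + X)/(6 + 5) = ((6 - 5*(-2 + X² + X*16)) + X)/11 = ((6 - 5*(-2 + X² + 16*X)) + X)*(1/11) = ((6 + (10 - 80*X - 5*X²)) + X)*(1/11) = ((16 - 80*X - 5*X²) + X)*(1/11) = (16 - 79*X - 5*X²)*(1/11) = 16/11 - 79*X/11 - 5*X²/11)
I(7) + 1*(-15) = (16/11 - 79/11*7 - 5/11*7²) + 1*(-15) = (16/11 - 553/11 - 5/11*49) - 15 = (16/11 - 553/11 - 245/11) - 15 = -782/11 - 15 = -947/11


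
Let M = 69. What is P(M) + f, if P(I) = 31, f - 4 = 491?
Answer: 526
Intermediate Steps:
f = 495 (f = 4 + 491 = 495)
P(M) + f = 31 + 495 = 526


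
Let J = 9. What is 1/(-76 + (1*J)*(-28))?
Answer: -1/328 ≈ -0.0030488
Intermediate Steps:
1/(-76 + (1*J)*(-28)) = 1/(-76 + (1*9)*(-28)) = 1/(-76 + 9*(-28)) = 1/(-76 - 252) = 1/(-328) = -1/328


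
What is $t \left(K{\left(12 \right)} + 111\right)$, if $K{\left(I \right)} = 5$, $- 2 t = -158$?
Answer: $9164$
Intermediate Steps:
$t = 79$ ($t = \left(- \frac{1}{2}\right) \left(-158\right) = 79$)
$t \left(K{\left(12 \right)} + 111\right) = 79 \left(5 + 111\right) = 79 \cdot 116 = 9164$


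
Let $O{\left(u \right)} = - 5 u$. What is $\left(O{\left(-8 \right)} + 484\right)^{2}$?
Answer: $274576$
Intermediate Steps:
$\left(O{\left(-8 \right)} + 484\right)^{2} = \left(\left(-5\right) \left(-8\right) + 484\right)^{2} = \left(40 + 484\right)^{2} = 524^{2} = 274576$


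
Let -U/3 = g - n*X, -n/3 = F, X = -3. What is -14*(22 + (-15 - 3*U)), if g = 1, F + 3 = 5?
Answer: 2044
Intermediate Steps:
F = 2 (F = -3 + 5 = 2)
n = -6 (n = -3*2 = -6)
U = 51 (U = -3*(1 - (-6)*(-3)) = -3*(1 - 1*18) = -3*(1 - 18) = -3*(-17) = 51)
-14*(22 + (-15 - 3*U)) = -14*(22 + (-15 - 3*51)) = -14*(22 + (-15 - 1*153)) = -14*(22 + (-15 - 153)) = -14*(22 - 168) = -14*(-146) = 2044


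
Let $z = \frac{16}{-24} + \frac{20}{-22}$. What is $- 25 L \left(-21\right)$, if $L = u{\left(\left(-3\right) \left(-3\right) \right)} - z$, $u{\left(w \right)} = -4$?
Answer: $- \frac{14000}{11} \approx -1272.7$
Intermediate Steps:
$z = - \frac{52}{33}$ ($z = 16 \left(- \frac{1}{24}\right) + 20 \left(- \frac{1}{22}\right) = - \frac{2}{3} - \frac{10}{11} = - \frac{52}{33} \approx -1.5758$)
$L = - \frac{80}{33}$ ($L = -4 - - \frac{52}{33} = -4 + \frac{52}{33} = - \frac{80}{33} \approx -2.4242$)
$- 25 L \left(-21\right) = \left(-25\right) \left(- \frac{80}{33}\right) \left(-21\right) = \frac{2000}{33} \left(-21\right) = - \frac{14000}{11}$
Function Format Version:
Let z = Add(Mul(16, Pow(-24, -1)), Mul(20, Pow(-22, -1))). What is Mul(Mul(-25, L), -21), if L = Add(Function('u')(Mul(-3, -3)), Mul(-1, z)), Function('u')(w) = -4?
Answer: Rational(-14000, 11) ≈ -1272.7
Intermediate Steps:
z = Rational(-52, 33) (z = Add(Mul(16, Rational(-1, 24)), Mul(20, Rational(-1, 22))) = Add(Rational(-2, 3), Rational(-10, 11)) = Rational(-52, 33) ≈ -1.5758)
L = Rational(-80, 33) (L = Add(-4, Mul(-1, Rational(-52, 33))) = Add(-4, Rational(52, 33)) = Rational(-80, 33) ≈ -2.4242)
Mul(Mul(-25, L), -21) = Mul(Mul(-25, Rational(-80, 33)), -21) = Mul(Rational(2000, 33), -21) = Rational(-14000, 11)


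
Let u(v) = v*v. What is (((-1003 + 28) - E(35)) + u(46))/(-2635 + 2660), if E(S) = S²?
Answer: -84/25 ≈ -3.3600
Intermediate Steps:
u(v) = v²
(((-1003 + 28) - E(35)) + u(46))/(-2635 + 2660) = (((-1003 + 28) - 1*35²) + 46²)/(-2635 + 2660) = ((-975 - 1*1225) + 2116)/25 = ((-975 - 1225) + 2116)*(1/25) = (-2200 + 2116)*(1/25) = -84*1/25 = -84/25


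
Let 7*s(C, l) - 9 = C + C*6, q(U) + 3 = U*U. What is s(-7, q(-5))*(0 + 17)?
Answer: -680/7 ≈ -97.143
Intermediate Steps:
q(U) = -3 + U² (q(U) = -3 + U*U = -3 + U²)
s(C, l) = 9/7 + C (s(C, l) = 9/7 + (C + C*6)/7 = 9/7 + (C + 6*C)/7 = 9/7 + (7*C)/7 = 9/7 + C)
s(-7, q(-5))*(0 + 17) = (9/7 - 7)*(0 + 17) = -40/7*17 = -680/7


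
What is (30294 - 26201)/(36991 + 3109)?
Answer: 4093/40100 ≈ 0.10207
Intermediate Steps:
(30294 - 26201)/(36991 + 3109) = 4093/40100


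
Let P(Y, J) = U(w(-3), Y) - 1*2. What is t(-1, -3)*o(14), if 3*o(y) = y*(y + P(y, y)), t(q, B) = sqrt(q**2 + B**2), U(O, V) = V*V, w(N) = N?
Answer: 2912*sqrt(10)/3 ≈ 3069.5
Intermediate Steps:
U(O, V) = V**2
P(Y, J) = -2 + Y**2 (P(Y, J) = Y**2 - 1*2 = Y**2 - 2 = -2 + Y**2)
t(q, B) = sqrt(B**2 + q**2)
o(y) = y*(-2 + y + y**2)/3 (o(y) = (y*(y + (-2 + y**2)))/3 = (y*(-2 + y + y**2))/3 = y*(-2 + y + y**2)/3)
t(-1, -3)*o(14) = sqrt((-3)**2 + (-1)**2)*((1/3)*14*(-2 + 14 + 14**2)) = sqrt(9 + 1)*((1/3)*14*(-2 + 14 + 196)) = sqrt(10)*((1/3)*14*208) = sqrt(10)*(2912/3) = 2912*sqrt(10)/3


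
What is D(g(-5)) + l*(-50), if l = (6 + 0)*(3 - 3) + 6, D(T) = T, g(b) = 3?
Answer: -297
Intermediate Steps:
l = 6 (l = 6*0 + 6 = 0 + 6 = 6)
D(g(-5)) + l*(-50) = 3 + 6*(-50) = 3 - 300 = -297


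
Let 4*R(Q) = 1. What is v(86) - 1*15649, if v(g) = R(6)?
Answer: -62595/4 ≈ -15649.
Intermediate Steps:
R(Q) = ¼ (R(Q) = (¼)*1 = ¼)
v(g) = ¼
v(86) - 1*15649 = ¼ - 1*15649 = ¼ - 15649 = -62595/4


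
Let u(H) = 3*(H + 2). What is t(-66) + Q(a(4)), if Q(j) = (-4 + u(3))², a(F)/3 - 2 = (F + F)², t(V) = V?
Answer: 55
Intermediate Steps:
u(H) = 6 + 3*H (u(H) = 3*(2 + H) = 6 + 3*H)
a(F) = 6 + 12*F² (a(F) = 6 + 3*(F + F)² = 6 + 3*(2*F)² = 6 + 3*(4*F²) = 6 + 12*F²)
Q(j) = 121 (Q(j) = (-4 + (6 + 3*3))² = (-4 + (6 + 9))² = (-4 + 15)² = 11² = 121)
t(-66) + Q(a(4)) = -66 + 121 = 55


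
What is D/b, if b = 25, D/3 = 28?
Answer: 84/25 ≈ 3.3600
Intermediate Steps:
D = 84 (D = 3*28 = 84)
D/b = 84/25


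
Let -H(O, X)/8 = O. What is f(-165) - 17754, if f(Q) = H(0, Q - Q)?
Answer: -17754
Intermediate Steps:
H(O, X) = -8*O
f(Q) = 0 (f(Q) = -8*0 = 0)
f(-165) - 17754 = 0 - 17754 = -17754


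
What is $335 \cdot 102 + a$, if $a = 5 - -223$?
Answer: $34398$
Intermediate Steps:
$a = 228$ ($a = 5 + 223 = 228$)
$335 \cdot 102 + a = 335 \cdot 102 + 228 = 34170 + 228 = 34398$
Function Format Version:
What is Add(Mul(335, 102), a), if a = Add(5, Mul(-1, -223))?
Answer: 34398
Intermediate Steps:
a = 228 (a = Add(5, 223) = 228)
Add(Mul(335, 102), a) = Add(Mul(335, 102), 228) = Add(34170, 228) = 34398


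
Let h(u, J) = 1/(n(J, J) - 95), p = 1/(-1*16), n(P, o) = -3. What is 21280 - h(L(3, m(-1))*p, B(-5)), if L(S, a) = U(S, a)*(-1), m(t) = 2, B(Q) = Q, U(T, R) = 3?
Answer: 2085441/98 ≈ 21280.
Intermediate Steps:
p = -1/16 (p = 1/(-16) = -1/16 ≈ -0.062500)
L(S, a) = -3 (L(S, a) = 3*(-1) = -3)
h(u, J) = -1/98 (h(u, J) = 1/(-3 - 95) = 1/(-98) = -1/98)
21280 - h(L(3, m(-1))*p, B(-5)) = 21280 - 1*(-1/98) = 21280 + 1/98 = 2085441/98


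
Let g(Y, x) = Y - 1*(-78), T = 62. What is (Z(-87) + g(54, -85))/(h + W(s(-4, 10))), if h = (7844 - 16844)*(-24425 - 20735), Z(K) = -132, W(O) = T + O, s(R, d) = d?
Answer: 0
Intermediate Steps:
W(O) = 62 + O
g(Y, x) = 78 + Y (g(Y, x) = Y + 78 = 78 + Y)
h = 406440000 (h = -9000*(-45160) = 406440000)
(Z(-87) + g(54, -85))/(h + W(s(-4, 10))) = (-132 + (78 + 54))/(406440000 + (62 + 10)) = (-132 + 132)/(406440000 + 72) = 0/406440072 = 0*(1/406440072) = 0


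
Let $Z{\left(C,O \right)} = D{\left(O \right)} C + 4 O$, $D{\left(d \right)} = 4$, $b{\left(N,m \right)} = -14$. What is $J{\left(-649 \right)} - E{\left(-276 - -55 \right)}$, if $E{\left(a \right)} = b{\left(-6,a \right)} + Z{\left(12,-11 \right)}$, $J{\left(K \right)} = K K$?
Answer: $421211$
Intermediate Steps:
$J{\left(K \right)} = K^{2}$
$Z{\left(C,O \right)} = 4 C + 4 O$
$E{\left(a \right)} = -10$ ($E{\left(a \right)} = -14 + \left(4 \cdot 12 + 4 \left(-11\right)\right) = -14 + \left(48 - 44\right) = -14 + 4 = -10$)
$J{\left(-649 \right)} - E{\left(-276 - -55 \right)} = \left(-649\right)^{2} - -10 = 421201 + 10 = 421211$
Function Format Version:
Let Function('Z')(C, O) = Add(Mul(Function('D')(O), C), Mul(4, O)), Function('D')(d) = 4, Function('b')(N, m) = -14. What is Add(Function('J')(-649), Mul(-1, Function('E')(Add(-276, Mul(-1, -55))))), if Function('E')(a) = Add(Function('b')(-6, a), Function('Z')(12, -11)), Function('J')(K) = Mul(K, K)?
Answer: 421211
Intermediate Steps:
Function('J')(K) = Pow(K, 2)
Function('Z')(C, O) = Add(Mul(4, C), Mul(4, O))
Function('E')(a) = -10 (Function('E')(a) = Add(-14, Add(Mul(4, 12), Mul(4, -11))) = Add(-14, Add(48, -44)) = Add(-14, 4) = -10)
Add(Function('J')(-649), Mul(-1, Function('E')(Add(-276, Mul(-1, -55))))) = Add(Pow(-649, 2), Mul(-1, -10)) = Add(421201, 10) = 421211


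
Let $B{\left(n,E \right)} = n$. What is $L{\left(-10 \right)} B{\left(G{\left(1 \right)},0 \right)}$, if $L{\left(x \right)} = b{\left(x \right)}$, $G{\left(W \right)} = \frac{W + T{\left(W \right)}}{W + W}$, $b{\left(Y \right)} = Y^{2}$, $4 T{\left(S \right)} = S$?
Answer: $\frac{125}{2} \approx 62.5$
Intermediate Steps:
$T{\left(S \right)} = \frac{S}{4}$
$G{\left(W \right)} = \frac{5}{8}$ ($G{\left(W \right)} = \frac{W + \frac{W}{4}}{W + W} = \frac{\frac{5}{4} W}{2 W} = \frac{5 W}{4} \frac{1}{2 W} = \frac{5}{8}$)
$L{\left(x \right)} = x^{2}$
$L{\left(-10 \right)} B{\left(G{\left(1 \right)},0 \right)} = \left(-10\right)^{2} \cdot \frac{5}{8} = 100 \cdot \frac{5}{8} = \frac{125}{2}$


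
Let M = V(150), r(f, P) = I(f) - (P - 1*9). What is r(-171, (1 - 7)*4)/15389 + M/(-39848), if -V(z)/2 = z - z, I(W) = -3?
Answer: 30/15389 ≈ 0.0019494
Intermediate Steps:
r(f, P) = 6 - P (r(f, P) = -3 - (P - 1*9) = -3 - (P - 9) = -3 - (-9 + P) = -3 + (9 - P) = 6 - P)
V(z) = 0 (V(z) = -2*(z - z) = -2*0 = 0)
M = 0
r(-171, (1 - 7)*4)/15389 + M/(-39848) = (6 - (1 - 7)*4)/15389 + 0/(-39848) = (6 - (-6)*4)*(1/15389) + 0*(-1/39848) = (6 - 1*(-24))*(1/15389) + 0 = (6 + 24)*(1/15389) + 0 = 30*(1/15389) + 0 = 30/15389 + 0 = 30/15389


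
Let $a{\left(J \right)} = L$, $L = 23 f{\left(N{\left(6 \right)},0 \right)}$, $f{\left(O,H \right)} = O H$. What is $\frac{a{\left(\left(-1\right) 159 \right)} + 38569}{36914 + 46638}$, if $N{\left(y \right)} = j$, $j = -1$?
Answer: $\frac{38569}{83552} \approx 0.46162$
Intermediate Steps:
$N{\left(y \right)} = -1$
$f{\left(O,H \right)} = H O$
$L = 0$ ($L = 23 \cdot 0 \left(-1\right) = 23 \cdot 0 = 0$)
$a{\left(J \right)} = 0$
$\frac{a{\left(\left(-1\right) 159 \right)} + 38569}{36914 + 46638} = \frac{0 + 38569}{36914 + 46638} = \frac{38569}{83552}$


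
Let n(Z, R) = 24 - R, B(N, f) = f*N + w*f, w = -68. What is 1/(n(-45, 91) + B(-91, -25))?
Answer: 1/3908 ≈ 0.00025589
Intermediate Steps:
B(N, f) = -68*f + N*f (B(N, f) = f*N - 68*f = N*f - 68*f = -68*f + N*f)
1/(n(-45, 91) + B(-91, -25)) = 1/((24 - 1*91) - 25*(-68 - 91)) = 1/((24 - 91) - 25*(-159)) = 1/(-67 + 3975) = 1/3908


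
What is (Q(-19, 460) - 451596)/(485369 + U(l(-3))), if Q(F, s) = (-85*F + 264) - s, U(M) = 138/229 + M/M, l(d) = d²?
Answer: -34363511/37049956 ≈ -0.92749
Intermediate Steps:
U(M) = 367/229 (U(M) = 138*(1/229) + 1 = 138/229 + 1 = 367/229)
Q(F, s) = 264 - s - 85*F (Q(F, s) = (264 - 85*F) - s = 264 - s - 85*F)
(Q(-19, 460) - 451596)/(485369 + U(l(-3))) = ((264 - 1*460 - 85*(-19)) - 451596)/(485369 + 367/229) = ((264 - 460 + 1615) - 451596)/(111149868/229) = (1419 - 451596)*(229/111149868) = -450177*229/111149868 = -34363511/37049956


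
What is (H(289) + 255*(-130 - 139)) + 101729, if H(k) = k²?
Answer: 116655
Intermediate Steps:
(H(289) + 255*(-130 - 139)) + 101729 = (289² + 255*(-130 - 139)) + 101729 = (83521 + 255*(-269)) + 101729 = (83521 - 68595) + 101729 = 14926 + 101729 = 116655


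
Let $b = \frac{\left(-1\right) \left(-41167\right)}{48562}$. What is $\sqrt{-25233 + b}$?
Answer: $\frac{i \sqrt{59504173355798}}{48562} \approx 158.85 i$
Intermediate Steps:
$b = \frac{41167}{48562}$ ($b = 41167 \cdot \frac{1}{48562} = \frac{41167}{48562} \approx 0.84772$)
$\sqrt{-25233 + b} = \sqrt{-25233 + \frac{41167}{48562}} = \sqrt{- \frac{1225323779}{48562}} = \frac{i \sqrt{59504173355798}}{48562}$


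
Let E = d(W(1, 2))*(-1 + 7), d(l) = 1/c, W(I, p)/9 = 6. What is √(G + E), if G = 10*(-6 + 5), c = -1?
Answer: 4*I ≈ 4.0*I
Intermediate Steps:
W(I, p) = 54 (W(I, p) = 9*6 = 54)
d(l) = -1 (d(l) = 1/(-1) = -1)
E = -6 (E = -(-1 + 7) = -1*6 = -6)
G = -10 (G = 10*(-1) = -10)
√(G + E) = √(-10 - 6) = √(-16) = 4*I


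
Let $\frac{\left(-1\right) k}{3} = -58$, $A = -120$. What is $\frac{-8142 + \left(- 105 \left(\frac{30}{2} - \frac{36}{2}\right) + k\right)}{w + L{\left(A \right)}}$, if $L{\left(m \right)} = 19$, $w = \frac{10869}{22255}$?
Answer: $- \frac{170317515}{433714} \approx -392.7$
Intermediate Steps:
$k = 174$ ($k = \left(-3\right) \left(-58\right) = 174$)
$w = \frac{10869}{22255}$ ($w = 10869 \cdot \frac{1}{22255} = \frac{10869}{22255} \approx 0.48838$)
$\frac{-8142 + \left(- 105 \left(\frac{30}{2} - \frac{36}{2}\right) + k\right)}{w + L{\left(A \right)}} = \frac{-8142 - \left(-174 + 105 \left(\frac{30}{2} - \frac{36}{2}\right)\right)}{\frac{10869}{22255} + 19} = \frac{-8142 - \left(-174 + 105 \left(30 \cdot \frac{1}{2} - 18\right)\right)}{\frac{433714}{22255}} = \left(-8142 - \left(-174 + 105 \left(15 - 18\right)\right)\right) \frac{22255}{433714} = \left(-8142 + \left(\left(-105\right) \left(-3\right) + 174\right)\right) \frac{22255}{433714} = \left(-8142 + \left(315 + 174\right)\right) \frac{22255}{433714} = \left(-8142 + 489\right) \frac{22255}{433714} = \left(-7653\right) \frac{22255}{433714} = - \frac{170317515}{433714}$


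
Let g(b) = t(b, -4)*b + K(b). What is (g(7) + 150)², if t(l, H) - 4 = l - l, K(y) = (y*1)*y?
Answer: 51529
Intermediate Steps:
K(y) = y² (K(y) = y*y = y²)
t(l, H) = 4 (t(l, H) = 4 + (l - l) = 4 + 0 = 4)
g(b) = b² + 4*b (g(b) = 4*b + b² = b² + 4*b)
(g(7) + 150)² = (7*(4 + 7) + 150)² = (7*11 + 150)² = (77 + 150)² = 227² = 51529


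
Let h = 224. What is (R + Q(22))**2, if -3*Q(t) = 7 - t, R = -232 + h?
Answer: 9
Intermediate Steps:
R = -8 (R = -232 + 224 = -8)
Q(t) = -7/3 + t/3 (Q(t) = -(7 - t)/3 = -7/3 + t/3)
(R + Q(22))**2 = (-8 + (-7/3 + (1/3)*22))**2 = (-8 + (-7/3 + 22/3))**2 = (-8 + 5)**2 = (-3)**2 = 9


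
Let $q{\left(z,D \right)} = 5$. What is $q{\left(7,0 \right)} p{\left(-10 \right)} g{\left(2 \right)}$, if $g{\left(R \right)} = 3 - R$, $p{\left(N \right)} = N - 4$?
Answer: $-70$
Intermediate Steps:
$p{\left(N \right)} = -4 + N$
$q{\left(7,0 \right)} p{\left(-10 \right)} g{\left(2 \right)} = 5 \left(-4 - 10\right) \left(3 - 2\right) = 5 \left(-14\right) \left(3 - 2\right) = \left(-70\right) 1 = -70$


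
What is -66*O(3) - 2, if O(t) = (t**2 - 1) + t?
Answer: -728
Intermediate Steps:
O(t) = -1 + t + t**2 (O(t) = (-1 + t**2) + t = -1 + t + t**2)
-66*O(3) - 2 = -66*(-1 + 3 + 3**2) - 2 = -66*(-1 + 3 + 9) - 2 = -66*11 - 2 = -726 - 2 = -728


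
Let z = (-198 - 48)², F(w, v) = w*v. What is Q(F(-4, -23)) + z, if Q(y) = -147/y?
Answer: 5567325/92 ≈ 60514.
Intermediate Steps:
F(w, v) = v*w
z = 60516 (z = (-246)² = 60516)
Q(F(-4, -23)) + z = -147/((-23*(-4))) + 60516 = -147/92 + 60516 = 5567325/92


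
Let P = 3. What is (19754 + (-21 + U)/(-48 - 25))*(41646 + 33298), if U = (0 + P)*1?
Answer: 108073744640/73 ≈ 1.4805e+9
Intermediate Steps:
U = 3 (U = (0 + 3)*1 = 3*1 = 3)
(19754 + (-21 + U)/(-48 - 25))*(41646 + 33298) = (19754 + (-21 + 3)/(-48 - 25))*(41646 + 33298) = (19754 - 18/(-73))*74944 = (19754 - 1/73*(-18))*74944 = (19754 + 18/73)*74944 = (1442060/73)*74944 = 108073744640/73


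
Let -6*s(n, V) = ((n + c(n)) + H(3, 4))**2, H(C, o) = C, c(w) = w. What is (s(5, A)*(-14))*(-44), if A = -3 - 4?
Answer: -52052/3 ≈ -17351.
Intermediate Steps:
A = -7
s(n, V) = -(3 + 2*n)**2/6 (s(n, V) = -((n + n) + 3)**2/6 = -(2*n + 3)**2/6 = -(3 + 2*n)**2/6)
(s(5, A)*(-14))*(-44) = (-(3 + 2*5)**2/6*(-14))*(-44) = (-(3 + 10)**2/6*(-14))*(-44) = (-1/6*13**2*(-14))*(-44) = (-1/6*169*(-14))*(-44) = -169/6*(-14)*(-44) = (1183/3)*(-44) = -52052/3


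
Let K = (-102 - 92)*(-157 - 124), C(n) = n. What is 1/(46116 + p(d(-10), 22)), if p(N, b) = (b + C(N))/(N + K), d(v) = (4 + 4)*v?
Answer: 27217/1255139143 ≈ 2.1684e-5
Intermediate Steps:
d(v) = 8*v
K = 54514 (K = -194*(-281) = 54514)
p(N, b) = (N + b)/(54514 + N) (p(N, b) = (b + N)/(N + 54514) = (N + b)/(54514 + N))
1/(46116 + p(d(-10), 22)) = 1/(46116 + (8*(-10) + 22)/(54514 + 8*(-10))) = 1/(46116 + (-80 + 22)/(54514 - 80)) = 1/(46116 - 58/54434) = 1/(46116 + (1/54434)*(-58)) = 1/(46116 - 29/27217) = 1/(1255139143/27217) = 27217/1255139143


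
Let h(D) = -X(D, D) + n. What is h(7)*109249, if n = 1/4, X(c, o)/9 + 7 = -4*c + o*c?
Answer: -54952247/4 ≈ -1.3738e+7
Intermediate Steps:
X(c, o) = -63 - 36*c + 9*c*o (X(c, o) = -63 + 9*(-4*c + o*c) = -63 + 9*(-4*c + c*o) = -63 + (-36*c + 9*c*o) = -63 - 36*c + 9*c*o)
n = ¼ ≈ 0.25000
h(D) = 253/4 - 9*D² + 36*D (h(D) = -(-63 - 36*D + 9*D*D) + ¼ = -(-63 - 36*D + 9*D²) + ¼ = (63 - 9*D² + 36*D) + ¼ = 253/4 - 9*D² + 36*D)
h(7)*109249 = (253/4 - 9*7² + 36*7)*109249 = (253/4 - 9*49 + 252)*109249 = (253/4 - 441 + 252)*109249 = -503/4*109249 = -54952247/4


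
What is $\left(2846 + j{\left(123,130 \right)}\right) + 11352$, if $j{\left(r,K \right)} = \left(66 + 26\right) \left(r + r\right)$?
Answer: $36830$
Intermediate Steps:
$j{\left(r,K \right)} = 184 r$ ($j{\left(r,K \right)} = 92 \cdot 2 r = 184 r$)
$\left(2846 + j{\left(123,130 \right)}\right) + 11352 = \left(2846 + 184 \cdot 123\right) + 11352 = \left(2846 + 22632\right) + 11352 = 25478 + 11352 = 36830$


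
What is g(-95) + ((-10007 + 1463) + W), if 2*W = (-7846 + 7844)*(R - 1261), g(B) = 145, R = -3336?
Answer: -3802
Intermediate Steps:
W = 4597 (W = ((-7846 + 7844)*(-3336 - 1261))/2 = (-2*(-4597))/2 = (½)*9194 = 4597)
g(-95) + ((-10007 + 1463) + W) = 145 + ((-10007 + 1463) + 4597) = 145 + (-8544 + 4597) = 145 - 3947 = -3802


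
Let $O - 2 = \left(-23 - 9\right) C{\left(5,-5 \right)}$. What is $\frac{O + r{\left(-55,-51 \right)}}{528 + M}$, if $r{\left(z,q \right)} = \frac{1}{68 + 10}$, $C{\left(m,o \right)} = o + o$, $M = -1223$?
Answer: $- \frac{25117}{54210} \approx -0.46333$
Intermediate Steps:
$C{\left(m,o \right)} = 2 o$
$r{\left(z,q \right)} = \frac{1}{78}$
$O = 322$ ($O = 2 + \left(-23 - 9\right) 2 \left(-5\right) = 2 - -320 = 2 + 320 = 322$)
$\frac{O + r{\left(-55,-51 \right)}}{528 + M} = \frac{322 + \frac{1}{78}}{528 - 1223} = \frac{25117}{78 \left(-695\right)} = \frac{25117}{78} \left(- \frac{1}{695}\right) = - \frac{25117}{54210}$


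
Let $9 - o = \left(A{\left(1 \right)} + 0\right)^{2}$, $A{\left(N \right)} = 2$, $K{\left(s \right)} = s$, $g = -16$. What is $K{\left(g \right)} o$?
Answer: $-80$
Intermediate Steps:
$o = 5$ ($o = 9 - \left(2 + 0\right)^{2} = 9 - 2^{2} = 9 - 4 = 5$)
$K{\left(g \right)} o = \left(-16\right) 5 = -80$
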